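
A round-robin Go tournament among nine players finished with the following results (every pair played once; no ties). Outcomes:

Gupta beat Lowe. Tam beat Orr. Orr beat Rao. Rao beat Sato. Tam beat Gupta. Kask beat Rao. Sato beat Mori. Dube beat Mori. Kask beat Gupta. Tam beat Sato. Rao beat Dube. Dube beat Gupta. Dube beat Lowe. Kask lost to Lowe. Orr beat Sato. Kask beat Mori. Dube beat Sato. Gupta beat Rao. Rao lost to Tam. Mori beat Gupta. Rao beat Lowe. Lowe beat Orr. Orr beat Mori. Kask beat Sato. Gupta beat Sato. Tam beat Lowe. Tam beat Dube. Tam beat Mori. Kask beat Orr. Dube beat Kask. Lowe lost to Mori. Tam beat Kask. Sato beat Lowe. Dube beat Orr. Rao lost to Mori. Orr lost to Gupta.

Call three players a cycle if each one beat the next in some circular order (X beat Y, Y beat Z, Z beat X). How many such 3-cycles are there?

Win totals: Orr 3, Rao 3, Sato 2, Tam 8, Lowe 2, Mori 3, Gupta 4, Dube 6, Kask 5.
A player with w wins dominates both others in C(w,2) triples; summing gives 3 + 3 + 1 + 28 + 1 + 3 + 6 + 15 + 10 = 70 transitive triples.
Total triples C(9,3) = 84, so cyclic triples = 84 − 70 = 14.

14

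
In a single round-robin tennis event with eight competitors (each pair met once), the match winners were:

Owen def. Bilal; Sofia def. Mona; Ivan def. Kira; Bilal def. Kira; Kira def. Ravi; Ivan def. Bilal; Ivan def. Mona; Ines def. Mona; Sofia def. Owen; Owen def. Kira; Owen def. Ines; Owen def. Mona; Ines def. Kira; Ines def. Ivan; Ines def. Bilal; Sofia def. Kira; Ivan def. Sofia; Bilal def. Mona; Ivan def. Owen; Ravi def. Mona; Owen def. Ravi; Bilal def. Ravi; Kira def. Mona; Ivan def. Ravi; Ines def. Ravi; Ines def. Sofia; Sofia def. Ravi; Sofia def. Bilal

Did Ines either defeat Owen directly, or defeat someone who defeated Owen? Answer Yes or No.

Ines did not beat Owen directly.
Ines beat Kira, Sofia, Ivan, Mona, Bilal, Ravi. Of those, Sofia beat Owen.

Yes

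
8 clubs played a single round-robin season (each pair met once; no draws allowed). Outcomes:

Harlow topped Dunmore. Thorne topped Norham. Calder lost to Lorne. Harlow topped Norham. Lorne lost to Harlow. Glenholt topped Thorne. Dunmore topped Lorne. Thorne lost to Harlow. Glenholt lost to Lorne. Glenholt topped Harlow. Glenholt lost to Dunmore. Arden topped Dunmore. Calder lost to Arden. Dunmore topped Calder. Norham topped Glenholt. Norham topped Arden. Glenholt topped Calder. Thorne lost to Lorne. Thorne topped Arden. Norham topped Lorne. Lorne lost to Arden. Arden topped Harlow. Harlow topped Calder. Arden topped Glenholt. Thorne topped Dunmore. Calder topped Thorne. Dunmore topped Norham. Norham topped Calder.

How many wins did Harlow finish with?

5

Harlow's results: beat Dunmore, Calder, Norham, Thorne, Lorne; lost to Glenholt, Arden.
That is 5 wins.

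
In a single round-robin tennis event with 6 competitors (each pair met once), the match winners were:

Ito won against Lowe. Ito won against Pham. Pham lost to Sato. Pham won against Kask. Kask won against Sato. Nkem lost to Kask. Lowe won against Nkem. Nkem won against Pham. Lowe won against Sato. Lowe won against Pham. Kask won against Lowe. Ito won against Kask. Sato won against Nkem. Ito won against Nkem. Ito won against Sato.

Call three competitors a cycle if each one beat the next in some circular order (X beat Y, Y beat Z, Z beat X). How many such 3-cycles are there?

Win totals: Lowe 3, Pham 1, Nkem 1, Ito 5, Sato 2, Kask 3.
A competitor with w wins dominates both others in C(w,2) triples; summing gives 3 + 0 + 0 + 10 + 1 + 3 = 17 transitive triples.
Total triples C(6,3) = 20, so cyclic triples = 20 − 17 = 3.

3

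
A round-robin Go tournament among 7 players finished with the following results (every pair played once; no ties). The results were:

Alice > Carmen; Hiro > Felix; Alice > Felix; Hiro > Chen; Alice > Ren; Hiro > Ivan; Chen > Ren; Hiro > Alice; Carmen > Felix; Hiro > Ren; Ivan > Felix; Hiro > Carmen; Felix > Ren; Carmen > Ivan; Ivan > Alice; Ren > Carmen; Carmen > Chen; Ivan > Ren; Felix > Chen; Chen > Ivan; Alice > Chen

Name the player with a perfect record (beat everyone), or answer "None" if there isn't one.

Hiro

Hiro has 6 wins out of 6 opponents — a perfect record.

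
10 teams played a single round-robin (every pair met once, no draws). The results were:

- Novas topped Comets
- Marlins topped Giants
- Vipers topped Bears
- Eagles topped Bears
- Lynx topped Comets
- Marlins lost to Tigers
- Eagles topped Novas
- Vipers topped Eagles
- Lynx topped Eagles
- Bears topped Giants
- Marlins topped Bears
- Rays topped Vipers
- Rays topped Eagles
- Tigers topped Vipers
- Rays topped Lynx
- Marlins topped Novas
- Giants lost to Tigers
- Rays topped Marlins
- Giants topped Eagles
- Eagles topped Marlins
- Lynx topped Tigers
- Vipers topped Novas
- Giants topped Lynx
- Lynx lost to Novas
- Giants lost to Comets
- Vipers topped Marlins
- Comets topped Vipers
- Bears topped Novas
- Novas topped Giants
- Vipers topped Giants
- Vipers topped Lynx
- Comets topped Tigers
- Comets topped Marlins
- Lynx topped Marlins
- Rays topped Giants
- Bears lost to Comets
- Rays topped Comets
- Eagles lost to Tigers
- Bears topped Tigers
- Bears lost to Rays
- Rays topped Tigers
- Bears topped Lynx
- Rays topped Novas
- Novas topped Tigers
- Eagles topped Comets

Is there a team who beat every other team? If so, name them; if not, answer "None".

Rays has 9 wins out of 9 opponents — a perfect record.

Rays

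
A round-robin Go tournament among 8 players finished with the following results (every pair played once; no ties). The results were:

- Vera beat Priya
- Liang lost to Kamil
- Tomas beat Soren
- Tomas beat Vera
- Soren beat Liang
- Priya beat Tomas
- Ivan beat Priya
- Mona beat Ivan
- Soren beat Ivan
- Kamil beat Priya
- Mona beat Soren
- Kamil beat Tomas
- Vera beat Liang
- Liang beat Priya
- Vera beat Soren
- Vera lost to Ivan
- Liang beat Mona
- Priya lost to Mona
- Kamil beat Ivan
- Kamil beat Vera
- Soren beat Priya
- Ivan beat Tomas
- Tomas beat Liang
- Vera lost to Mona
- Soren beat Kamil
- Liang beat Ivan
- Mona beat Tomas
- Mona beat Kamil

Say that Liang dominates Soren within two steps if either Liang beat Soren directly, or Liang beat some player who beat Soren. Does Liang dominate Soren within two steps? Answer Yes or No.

Liang did not beat Soren directly.
Liang beat Priya, Ivan, Mona. Of those, Mona beat Soren.

Yes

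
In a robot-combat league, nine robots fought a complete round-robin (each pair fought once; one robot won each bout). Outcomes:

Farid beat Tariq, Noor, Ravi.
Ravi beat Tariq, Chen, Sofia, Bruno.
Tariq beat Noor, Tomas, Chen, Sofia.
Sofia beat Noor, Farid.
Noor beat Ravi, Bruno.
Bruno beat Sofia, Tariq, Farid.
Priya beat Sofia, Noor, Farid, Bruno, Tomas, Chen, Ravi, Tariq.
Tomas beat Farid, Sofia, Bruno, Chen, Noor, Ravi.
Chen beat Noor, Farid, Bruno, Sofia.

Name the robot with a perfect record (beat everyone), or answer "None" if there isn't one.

Priya has 8 wins out of 8 opponents — a perfect record.

Priya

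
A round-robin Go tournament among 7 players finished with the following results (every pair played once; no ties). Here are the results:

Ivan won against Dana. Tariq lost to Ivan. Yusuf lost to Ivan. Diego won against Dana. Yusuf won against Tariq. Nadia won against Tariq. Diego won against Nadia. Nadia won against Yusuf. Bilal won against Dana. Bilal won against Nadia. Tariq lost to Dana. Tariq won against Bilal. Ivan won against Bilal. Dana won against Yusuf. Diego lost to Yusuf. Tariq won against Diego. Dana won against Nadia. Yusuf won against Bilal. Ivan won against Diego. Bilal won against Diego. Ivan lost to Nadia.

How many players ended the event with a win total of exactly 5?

1

Win totals: Tariq 2, Yusuf 3, Dana 3, Ivan 5, Diego 2, Nadia 3, Bilal 3.
Exactly 5: Ivan — 1 player.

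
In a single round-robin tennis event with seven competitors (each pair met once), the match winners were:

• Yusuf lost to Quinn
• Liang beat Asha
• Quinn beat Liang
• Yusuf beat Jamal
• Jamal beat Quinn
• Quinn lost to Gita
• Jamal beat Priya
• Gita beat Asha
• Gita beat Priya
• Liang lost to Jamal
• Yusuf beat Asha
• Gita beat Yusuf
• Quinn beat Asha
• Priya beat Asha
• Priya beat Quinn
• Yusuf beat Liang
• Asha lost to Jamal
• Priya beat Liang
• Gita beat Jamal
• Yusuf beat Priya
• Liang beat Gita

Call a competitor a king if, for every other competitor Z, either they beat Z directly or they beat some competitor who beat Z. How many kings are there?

5

Quinn reaches everyone (king).
Asha cannot reach Quinn, Priya, Jamal, Yusuf, Gita, Liang in two steps.
Priya cannot reach Jamal in two steps.
Jamal reaches everyone (king).
Yusuf reaches everyone (king).
Gita reaches everyone (king).
Liang reaches everyone (king).
Kings: Quinn, Jamal, Yusuf, Gita, Liang — 5.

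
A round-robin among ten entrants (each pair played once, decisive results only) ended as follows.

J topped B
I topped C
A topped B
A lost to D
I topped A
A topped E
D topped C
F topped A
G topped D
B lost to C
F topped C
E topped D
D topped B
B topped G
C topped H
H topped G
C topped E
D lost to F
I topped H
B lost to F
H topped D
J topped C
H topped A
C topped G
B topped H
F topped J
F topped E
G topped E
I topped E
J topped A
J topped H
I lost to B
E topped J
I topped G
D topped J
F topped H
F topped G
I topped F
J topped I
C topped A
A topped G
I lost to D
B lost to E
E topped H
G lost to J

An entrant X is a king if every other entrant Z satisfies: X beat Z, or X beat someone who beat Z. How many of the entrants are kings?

4

A cannot reach C, F in two steps.
B cannot reach J in two steps.
C cannot reach F in two steps.
D reaches everyone (king).
E cannot reach F in two steps.
F reaches everyone (king).
G cannot reach F in two steps.
H cannot reach F in two steps.
I reaches everyone (king).
J reaches everyone (king).
Kings: D, F, I, J — 4.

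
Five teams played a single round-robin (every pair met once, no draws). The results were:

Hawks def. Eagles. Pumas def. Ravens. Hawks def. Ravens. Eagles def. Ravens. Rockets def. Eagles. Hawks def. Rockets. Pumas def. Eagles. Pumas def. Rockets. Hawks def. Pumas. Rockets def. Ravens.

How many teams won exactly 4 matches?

Win totals: Pumas 3, Rockets 2, Ravens 0, Hawks 4, Eagles 1.
Exactly 4: Hawks — 1 team.

1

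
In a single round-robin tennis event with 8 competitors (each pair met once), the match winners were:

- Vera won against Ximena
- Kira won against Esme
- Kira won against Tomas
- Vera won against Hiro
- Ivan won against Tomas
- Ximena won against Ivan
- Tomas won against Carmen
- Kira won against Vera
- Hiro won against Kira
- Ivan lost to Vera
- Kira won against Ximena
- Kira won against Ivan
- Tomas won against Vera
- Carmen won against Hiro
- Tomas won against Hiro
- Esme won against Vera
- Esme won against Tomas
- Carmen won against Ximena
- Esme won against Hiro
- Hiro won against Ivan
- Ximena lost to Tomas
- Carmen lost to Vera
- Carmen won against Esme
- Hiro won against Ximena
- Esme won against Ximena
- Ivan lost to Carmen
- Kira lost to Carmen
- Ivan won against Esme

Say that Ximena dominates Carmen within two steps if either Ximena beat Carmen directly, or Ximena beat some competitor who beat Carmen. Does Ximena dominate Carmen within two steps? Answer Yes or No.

Ximena did not beat Carmen directly.
Ximena beat Ivan, but each of them lost to Carmen. No two-step path.

No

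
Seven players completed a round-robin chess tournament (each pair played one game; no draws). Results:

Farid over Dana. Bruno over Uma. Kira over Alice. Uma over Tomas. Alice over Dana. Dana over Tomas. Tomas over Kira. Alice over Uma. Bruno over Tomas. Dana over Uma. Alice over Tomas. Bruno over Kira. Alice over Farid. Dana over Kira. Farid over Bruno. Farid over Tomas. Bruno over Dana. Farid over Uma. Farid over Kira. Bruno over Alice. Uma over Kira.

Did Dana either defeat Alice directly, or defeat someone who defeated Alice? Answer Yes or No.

Dana did not beat Alice directly.
Dana beat Kira, Uma, Tomas. Of those, Kira beat Alice.

Yes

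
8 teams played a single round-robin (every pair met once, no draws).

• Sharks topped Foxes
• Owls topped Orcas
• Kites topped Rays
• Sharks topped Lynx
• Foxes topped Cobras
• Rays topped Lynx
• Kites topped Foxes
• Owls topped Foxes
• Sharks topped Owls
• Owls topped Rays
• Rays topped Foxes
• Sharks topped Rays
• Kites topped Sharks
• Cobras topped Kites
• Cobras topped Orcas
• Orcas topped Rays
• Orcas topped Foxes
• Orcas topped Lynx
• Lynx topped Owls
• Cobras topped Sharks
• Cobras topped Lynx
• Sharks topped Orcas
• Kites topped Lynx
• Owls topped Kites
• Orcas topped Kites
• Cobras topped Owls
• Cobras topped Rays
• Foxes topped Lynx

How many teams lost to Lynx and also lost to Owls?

0

Lynx beat: Owls.
Owls beat: Orcas, Kites, Rays, Foxes.
No one was beaten by both.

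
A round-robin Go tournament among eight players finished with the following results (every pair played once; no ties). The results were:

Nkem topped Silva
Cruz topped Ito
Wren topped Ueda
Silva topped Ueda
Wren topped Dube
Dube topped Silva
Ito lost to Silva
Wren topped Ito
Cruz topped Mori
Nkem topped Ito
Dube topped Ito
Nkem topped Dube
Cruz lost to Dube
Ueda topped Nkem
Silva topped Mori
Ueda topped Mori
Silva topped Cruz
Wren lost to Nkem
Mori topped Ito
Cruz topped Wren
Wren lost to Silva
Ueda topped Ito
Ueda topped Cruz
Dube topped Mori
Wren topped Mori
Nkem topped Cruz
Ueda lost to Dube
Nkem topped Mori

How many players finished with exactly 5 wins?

Win totals: Ueda 4, Ito 0, Wren 4, Silva 5, Nkem 6, Mori 1, Cruz 3, Dube 5.
Exactly 5: Silva, Dube — 2 players.

2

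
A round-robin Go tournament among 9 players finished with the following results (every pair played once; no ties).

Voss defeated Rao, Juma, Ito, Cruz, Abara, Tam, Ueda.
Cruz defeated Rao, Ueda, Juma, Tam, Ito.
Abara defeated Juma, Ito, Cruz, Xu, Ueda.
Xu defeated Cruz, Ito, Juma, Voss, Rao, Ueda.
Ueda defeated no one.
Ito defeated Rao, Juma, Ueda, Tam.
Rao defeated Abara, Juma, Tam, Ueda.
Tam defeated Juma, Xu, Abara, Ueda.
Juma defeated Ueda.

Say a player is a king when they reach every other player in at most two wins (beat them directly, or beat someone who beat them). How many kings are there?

4

Abara reaches everyone (king).
Tam reaches everyone (king).
Ito cannot reach Cruz, Voss in two steps.
Rao cannot reach Voss in two steps.
Ueda cannot reach Abara, Tam, Ito, Rao, Juma, Xu, Cruz, Voss in two steps.
Juma cannot reach Abara, Tam, Ito, Rao, Xu, Cruz, Voss in two steps.
Xu reaches everyone (king).
Cruz cannot reach Voss in two steps.
Voss reaches everyone (king).
Kings: Abara, Tam, Xu, Voss — 4.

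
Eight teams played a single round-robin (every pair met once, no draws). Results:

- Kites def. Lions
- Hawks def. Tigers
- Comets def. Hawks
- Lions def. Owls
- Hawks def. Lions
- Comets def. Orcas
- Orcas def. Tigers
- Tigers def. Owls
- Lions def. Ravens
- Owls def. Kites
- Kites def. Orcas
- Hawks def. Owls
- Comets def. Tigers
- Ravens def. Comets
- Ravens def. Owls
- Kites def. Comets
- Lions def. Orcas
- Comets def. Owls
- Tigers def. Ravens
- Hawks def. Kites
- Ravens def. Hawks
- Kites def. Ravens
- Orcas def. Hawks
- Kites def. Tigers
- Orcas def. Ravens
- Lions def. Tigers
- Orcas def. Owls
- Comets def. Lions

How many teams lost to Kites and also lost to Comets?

Kites beat: Orcas, Ravens, Lions, Comets, Tigers.
Comets beat: Orcas, Lions, Hawks, Owls, Tigers.
Both beat: Orcas, Lions, Tigers — 3.

3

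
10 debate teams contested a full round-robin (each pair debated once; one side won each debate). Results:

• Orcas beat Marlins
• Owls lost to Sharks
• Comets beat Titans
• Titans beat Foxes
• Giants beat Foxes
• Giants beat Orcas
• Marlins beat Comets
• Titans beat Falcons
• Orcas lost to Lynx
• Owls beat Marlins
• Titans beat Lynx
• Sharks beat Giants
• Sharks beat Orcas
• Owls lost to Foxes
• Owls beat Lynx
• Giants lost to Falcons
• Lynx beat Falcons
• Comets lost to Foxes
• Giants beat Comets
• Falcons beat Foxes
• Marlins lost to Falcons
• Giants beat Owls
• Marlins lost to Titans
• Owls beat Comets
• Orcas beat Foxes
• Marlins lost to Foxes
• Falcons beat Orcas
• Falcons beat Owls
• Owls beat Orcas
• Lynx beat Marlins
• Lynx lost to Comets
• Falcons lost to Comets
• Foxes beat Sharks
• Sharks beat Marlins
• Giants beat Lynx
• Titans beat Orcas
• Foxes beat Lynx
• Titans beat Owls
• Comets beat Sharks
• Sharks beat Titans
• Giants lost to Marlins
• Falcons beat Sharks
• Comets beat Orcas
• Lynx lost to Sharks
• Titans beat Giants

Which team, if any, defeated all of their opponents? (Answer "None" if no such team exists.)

Highest win total is Titans with 7 (out of 9 possible).
Titans lost to Comets, Sharks, so no team went undefeated.

None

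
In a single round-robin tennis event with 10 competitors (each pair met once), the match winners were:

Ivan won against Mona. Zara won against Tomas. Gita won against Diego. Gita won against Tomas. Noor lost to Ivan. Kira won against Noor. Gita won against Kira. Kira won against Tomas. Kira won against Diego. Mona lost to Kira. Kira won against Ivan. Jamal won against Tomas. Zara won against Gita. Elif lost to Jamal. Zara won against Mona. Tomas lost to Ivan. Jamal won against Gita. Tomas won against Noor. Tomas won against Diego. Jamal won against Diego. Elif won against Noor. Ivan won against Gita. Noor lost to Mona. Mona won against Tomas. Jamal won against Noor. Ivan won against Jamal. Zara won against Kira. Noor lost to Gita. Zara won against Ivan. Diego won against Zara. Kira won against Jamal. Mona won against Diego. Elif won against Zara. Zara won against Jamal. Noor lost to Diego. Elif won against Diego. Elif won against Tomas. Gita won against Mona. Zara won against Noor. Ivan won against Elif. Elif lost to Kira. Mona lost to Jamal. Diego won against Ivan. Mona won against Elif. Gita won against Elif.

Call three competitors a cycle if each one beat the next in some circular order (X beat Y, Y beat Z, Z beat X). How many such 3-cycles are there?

Win totals: Elif 4, Jamal 6, Ivan 6, Mona 4, Noor 0, Diego 3, Kira 7, Gita 6, Tomas 2, Zara 7.
A competitor with w wins dominates both others in C(w,2) triples; summing gives 6 + 15 + 15 + 6 + 0 + 3 + 21 + 15 + 1 + 21 = 103 transitive triples.
Total triples C(10,3) = 120, so cyclic triples = 120 − 103 = 17.

17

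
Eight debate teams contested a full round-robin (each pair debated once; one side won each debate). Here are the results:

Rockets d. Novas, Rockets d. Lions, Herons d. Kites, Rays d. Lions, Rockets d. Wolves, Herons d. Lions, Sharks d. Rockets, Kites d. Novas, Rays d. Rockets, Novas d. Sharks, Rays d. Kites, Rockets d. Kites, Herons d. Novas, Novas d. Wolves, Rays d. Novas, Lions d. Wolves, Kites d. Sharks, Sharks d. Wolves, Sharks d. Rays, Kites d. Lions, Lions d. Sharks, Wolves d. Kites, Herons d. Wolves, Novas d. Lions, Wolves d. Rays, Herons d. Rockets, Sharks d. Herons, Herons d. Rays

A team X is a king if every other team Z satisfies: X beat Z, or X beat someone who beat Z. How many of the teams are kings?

Herons reaches everyone (king).
Novas reaches everyone (king).
Rays cannot reach Herons in two steps.
Kites reaches everyone (king).
Lions cannot reach Novas in two steps.
Rockets cannot reach Herons in two steps.
Sharks reaches everyone (king).
Wolves cannot reach Herons in two steps.
Kings: Herons, Novas, Kites, Sharks — 4.

4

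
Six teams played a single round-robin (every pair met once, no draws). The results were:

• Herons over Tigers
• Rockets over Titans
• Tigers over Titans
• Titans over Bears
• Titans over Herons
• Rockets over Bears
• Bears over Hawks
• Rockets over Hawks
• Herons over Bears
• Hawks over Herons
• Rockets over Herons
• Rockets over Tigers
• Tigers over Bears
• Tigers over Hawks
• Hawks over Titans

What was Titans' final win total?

Titans' results: beat Bears, Herons; lost to Tigers, Rockets, Hawks.
That is 2 wins.

2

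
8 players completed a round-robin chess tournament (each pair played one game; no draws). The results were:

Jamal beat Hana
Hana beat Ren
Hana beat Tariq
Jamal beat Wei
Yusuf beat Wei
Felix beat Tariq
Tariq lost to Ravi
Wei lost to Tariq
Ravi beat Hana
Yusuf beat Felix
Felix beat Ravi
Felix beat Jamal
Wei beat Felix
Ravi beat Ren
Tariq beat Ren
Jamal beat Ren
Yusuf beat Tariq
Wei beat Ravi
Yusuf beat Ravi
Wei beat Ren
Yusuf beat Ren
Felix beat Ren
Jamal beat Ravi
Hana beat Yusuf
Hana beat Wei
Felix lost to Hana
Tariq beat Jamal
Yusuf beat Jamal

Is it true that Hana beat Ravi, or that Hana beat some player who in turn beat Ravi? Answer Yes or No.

Hana did not beat Ravi directly.
Hana beat Tariq, Felix, Wei, Ren, Yusuf. Of those, Felix beat Ravi.

Yes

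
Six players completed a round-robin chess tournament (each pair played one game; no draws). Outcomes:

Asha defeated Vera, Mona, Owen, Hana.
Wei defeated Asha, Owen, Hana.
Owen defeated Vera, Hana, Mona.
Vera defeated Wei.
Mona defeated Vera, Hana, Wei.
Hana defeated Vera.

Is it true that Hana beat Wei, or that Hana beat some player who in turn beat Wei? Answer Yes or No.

Hana did not beat Wei directly.
Hana beat Vera. Of those, Vera beat Wei.

Yes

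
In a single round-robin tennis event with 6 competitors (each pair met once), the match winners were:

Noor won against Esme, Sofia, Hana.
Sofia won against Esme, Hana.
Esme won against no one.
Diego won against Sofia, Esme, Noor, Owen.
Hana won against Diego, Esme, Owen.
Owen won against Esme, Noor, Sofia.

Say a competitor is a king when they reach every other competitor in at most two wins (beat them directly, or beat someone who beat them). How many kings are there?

3

Esme cannot reach Hana, Diego, Sofia, Noor, Owen in two steps.
Hana reaches everyone (king).
Diego reaches everyone (king).
Sofia cannot reach Noor in two steps.
Noor reaches everyone (king).
Owen cannot reach Diego in two steps.
Kings: Hana, Diego, Noor — 3.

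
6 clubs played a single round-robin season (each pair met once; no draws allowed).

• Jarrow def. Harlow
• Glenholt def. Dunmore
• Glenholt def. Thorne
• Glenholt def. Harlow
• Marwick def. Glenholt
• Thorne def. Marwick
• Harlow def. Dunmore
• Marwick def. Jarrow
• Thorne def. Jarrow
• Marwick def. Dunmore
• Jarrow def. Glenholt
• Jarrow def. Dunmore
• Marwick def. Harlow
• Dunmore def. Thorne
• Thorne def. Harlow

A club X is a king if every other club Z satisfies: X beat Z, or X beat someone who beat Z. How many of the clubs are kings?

Marwick reaches everyone (king).
Glenholt reaches everyone (king).
Harlow cannot reach Marwick, Glenholt, Jarrow in two steps.
Jarrow cannot reach Marwick in two steps.
Dunmore cannot reach Glenholt in two steps.
Thorne reaches everyone (king).
Kings: Marwick, Glenholt, Thorne — 3.

3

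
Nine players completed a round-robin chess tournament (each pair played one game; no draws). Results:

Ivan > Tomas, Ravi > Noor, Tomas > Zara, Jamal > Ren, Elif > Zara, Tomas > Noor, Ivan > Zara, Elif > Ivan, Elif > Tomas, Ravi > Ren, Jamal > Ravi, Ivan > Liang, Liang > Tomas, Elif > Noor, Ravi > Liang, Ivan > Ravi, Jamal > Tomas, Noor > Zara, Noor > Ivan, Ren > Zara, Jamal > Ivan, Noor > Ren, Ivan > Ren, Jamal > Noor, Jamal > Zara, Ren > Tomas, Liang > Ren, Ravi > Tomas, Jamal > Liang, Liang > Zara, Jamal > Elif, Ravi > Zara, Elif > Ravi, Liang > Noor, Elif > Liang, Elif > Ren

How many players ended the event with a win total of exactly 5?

Win totals: Zara 0, Ren 2, Jamal 8, Ravi 5, Liang 4, Noor 3, Elif 7, Tomas 2, Ivan 5.
Exactly 5: Ravi, Ivan — 2 players.

2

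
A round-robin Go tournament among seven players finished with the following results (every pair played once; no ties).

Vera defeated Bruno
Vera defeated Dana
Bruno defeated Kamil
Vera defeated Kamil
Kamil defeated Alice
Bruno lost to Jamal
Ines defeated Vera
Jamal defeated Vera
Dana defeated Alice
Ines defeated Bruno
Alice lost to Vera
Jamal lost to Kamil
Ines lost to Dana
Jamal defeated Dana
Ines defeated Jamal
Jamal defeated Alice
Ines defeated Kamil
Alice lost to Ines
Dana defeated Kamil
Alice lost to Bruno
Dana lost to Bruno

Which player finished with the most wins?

Win totals: Alice 0, Ines 5, Jamal 4, Dana 3, Bruno 3, Vera 4, Kamil 2.
Ines leads with 5 wins (next highest: 4).

Ines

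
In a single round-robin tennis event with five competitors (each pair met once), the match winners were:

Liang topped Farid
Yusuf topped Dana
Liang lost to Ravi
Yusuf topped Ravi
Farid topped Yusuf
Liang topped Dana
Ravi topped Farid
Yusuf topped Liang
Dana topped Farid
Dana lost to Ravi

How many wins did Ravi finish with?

Ravi's results: beat Dana, Liang, Farid; lost to Yusuf.
That is 3 wins.

3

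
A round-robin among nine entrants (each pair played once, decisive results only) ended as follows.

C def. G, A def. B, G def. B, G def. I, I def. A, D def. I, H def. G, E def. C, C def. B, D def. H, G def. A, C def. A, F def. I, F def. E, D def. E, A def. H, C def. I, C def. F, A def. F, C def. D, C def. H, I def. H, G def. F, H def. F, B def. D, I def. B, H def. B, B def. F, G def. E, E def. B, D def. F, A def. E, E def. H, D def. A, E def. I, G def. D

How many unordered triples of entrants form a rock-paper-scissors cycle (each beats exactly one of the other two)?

18

Win totals: A 4, B 2, C 7, D 5, E 4, F 2, G 6, H 3, I 3.
An entrant with w wins dominates both others in C(w,2) triples; summing gives 6 + 1 + 21 + 10 + 6 + 1 + 15 + 3 + 3 = 66 transitive triples.
Total triples C(9,3) = 84, so cyclic triples = 84 − 66 = 18.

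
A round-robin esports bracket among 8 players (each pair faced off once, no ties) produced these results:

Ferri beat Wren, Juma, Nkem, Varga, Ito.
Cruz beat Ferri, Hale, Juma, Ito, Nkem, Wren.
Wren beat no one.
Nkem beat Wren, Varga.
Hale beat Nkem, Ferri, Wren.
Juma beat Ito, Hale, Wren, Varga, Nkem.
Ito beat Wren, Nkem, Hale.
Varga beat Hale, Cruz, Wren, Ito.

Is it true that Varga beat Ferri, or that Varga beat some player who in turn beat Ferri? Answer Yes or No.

Yes

Varga did not beat Ferri directly.
Varga beat Cruz, Hale, Wren, Ito. Of those, Cruz beat Ferri.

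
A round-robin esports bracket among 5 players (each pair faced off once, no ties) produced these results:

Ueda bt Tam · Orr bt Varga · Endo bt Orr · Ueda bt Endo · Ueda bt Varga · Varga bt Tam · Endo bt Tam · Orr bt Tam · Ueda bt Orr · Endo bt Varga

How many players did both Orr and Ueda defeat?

Orr beat: Varga, Tam.
Ueda beat: Orr, Varga, Endo, Tam.
Both beat: Varga, Tam — 2.

2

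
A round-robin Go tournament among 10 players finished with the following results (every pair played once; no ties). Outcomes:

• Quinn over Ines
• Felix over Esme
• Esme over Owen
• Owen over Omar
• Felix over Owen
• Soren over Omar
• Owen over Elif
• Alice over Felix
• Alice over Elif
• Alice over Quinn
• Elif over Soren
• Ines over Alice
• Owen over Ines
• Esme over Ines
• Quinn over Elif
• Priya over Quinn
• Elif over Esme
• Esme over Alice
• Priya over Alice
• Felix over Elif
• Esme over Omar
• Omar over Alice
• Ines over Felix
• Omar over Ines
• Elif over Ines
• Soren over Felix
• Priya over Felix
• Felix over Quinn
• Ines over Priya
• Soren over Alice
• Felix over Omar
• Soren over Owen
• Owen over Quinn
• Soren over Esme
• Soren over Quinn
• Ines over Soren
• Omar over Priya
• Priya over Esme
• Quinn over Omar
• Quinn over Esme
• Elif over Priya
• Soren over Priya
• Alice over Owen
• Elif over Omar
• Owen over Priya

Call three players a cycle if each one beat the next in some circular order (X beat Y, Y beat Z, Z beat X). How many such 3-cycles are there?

Win totals: Soren 7, Alice 4, Elif 5, Ines 4, Priya 4, Esme 4, Felix 5, Owen 5, Omar 3, Quinn 4.
A player with w wins dominates both others in C(w,2) triples; summing gives 21 + 6 + 10 + 6 + 6 + 6 + 10 + 10 + 3 + 6 = 84 transitive triples.
Total triples C(10,3) = 120, so cyclic triples = 120 − 84 = 36.

36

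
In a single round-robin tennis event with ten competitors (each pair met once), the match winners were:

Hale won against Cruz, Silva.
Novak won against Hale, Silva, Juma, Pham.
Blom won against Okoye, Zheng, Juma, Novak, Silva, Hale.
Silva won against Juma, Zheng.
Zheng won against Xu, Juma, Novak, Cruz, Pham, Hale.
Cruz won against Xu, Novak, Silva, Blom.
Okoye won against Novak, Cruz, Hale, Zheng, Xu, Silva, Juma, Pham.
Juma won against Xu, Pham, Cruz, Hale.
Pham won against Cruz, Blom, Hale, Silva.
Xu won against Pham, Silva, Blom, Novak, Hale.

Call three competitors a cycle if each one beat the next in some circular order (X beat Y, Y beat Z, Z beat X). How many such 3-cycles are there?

Win totals: Cruz 4, Pham 4, Zheng 6, Okoye 8, Blom 6, Hale 2, Novak 4, Xu 5, Silva 2, Juma 4.
A competitor with w wins dominates both others in C(w,2) triples; summing gives 6 + 6 + 15 + 28 + 15 + 1 + 6 + 10 + 1 + 6 = 94 transitive triples.
Total triples C(10,3) = 120, so cyclic triples = 120 − 94 = 26.

26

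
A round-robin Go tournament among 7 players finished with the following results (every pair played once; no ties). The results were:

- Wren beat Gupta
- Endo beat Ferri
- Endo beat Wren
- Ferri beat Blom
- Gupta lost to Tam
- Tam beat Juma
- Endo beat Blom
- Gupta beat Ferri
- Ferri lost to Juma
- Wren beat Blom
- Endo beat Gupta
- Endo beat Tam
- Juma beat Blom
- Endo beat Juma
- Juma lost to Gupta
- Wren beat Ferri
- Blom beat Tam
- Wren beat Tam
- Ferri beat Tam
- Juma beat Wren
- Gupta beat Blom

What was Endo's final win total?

6

Endo's results: beat Juma, Blom, Tam, Wren, Ferri, Gupta; lost to no one.
That is 6 wins.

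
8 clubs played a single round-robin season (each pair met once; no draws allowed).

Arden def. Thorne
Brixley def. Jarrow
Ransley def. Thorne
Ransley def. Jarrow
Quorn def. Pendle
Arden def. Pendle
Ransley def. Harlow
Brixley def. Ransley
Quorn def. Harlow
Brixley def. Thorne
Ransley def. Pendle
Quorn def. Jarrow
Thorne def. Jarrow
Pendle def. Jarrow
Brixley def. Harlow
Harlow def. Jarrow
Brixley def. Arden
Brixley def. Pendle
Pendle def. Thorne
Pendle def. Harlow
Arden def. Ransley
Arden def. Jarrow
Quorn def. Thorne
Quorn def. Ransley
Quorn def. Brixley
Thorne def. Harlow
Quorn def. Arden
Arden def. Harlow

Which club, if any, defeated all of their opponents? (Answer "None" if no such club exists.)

Quorn

Quorn has 7 wins out of 7 opponents — a perfect record.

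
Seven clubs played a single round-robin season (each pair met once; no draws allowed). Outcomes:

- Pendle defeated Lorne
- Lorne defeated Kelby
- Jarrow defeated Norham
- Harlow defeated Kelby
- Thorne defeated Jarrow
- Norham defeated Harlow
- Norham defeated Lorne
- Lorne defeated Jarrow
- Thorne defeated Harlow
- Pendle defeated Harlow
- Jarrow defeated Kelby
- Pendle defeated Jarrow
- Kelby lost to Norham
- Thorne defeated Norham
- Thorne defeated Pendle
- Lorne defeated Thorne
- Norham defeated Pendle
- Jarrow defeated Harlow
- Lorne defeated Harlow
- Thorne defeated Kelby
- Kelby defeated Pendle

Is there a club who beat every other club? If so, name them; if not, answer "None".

Highest win total is Thorne with 5 (out of 6 possible).
Thorne lost to Lorne, so no club went undefeated.

None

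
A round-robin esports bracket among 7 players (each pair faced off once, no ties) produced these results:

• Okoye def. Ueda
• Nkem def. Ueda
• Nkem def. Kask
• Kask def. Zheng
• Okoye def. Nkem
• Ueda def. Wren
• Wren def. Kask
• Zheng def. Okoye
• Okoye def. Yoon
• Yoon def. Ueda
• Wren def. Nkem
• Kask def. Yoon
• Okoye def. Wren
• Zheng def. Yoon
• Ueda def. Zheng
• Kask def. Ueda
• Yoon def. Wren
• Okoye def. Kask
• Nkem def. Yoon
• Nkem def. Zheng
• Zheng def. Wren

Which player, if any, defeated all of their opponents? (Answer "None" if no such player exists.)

None

Highest win total is Okoye with 5 (out of 6 possible).
Okoye lost to Zheng, so no player went undefeated.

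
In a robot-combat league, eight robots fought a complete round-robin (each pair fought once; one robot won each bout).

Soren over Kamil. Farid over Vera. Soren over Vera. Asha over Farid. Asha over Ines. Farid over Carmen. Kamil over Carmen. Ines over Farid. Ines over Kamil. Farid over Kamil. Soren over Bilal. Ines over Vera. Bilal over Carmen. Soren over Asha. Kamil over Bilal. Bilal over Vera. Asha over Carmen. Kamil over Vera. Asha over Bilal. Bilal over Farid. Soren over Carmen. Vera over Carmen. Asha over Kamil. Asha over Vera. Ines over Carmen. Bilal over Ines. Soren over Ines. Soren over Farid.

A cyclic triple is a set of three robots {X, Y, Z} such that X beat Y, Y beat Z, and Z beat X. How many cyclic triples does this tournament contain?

2

Win totals: Kamil 3, Asha 6, Carmen 0, Bilal 4, Vera 1, Ines 4, Farid 3, Soren 7.
A robot with w wins dominates both others in C(w,2) triples; summing gives 3 + 15 + 0 + 6 + 0 + 6 + 3 + 21 = 54 transitive triples.
Total triples C(8,3) = 56, so cyclic triples = 56 − 54 = 2.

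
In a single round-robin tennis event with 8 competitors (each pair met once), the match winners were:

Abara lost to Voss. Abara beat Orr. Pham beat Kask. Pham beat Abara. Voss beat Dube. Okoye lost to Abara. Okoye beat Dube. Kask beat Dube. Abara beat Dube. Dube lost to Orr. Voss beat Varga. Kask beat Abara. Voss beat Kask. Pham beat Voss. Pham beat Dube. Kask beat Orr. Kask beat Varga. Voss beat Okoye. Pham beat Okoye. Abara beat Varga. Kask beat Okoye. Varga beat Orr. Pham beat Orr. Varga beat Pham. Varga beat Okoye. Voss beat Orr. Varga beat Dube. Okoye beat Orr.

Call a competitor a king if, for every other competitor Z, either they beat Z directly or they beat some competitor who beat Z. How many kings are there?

Abara cannot reach Kask, Voss in two steps.
Kask cannot reach Voss in two steps.
Varga reaches everyone (king).
Orr cannot reach Abara, Kask, Varga, Okoye, Voss, Pham in two steps.
Okoye cannot reach Abara, Kask, Varga, Voss, Pham in two steps.
Voss reaches everyone (king).
Dube cannot reach Abara, Kask, Varga, Orr, Okoye, Voss, Pham in two steps.
Pham reaches everyone (king).
Kings: Varga, Voss, Pham — 3.

3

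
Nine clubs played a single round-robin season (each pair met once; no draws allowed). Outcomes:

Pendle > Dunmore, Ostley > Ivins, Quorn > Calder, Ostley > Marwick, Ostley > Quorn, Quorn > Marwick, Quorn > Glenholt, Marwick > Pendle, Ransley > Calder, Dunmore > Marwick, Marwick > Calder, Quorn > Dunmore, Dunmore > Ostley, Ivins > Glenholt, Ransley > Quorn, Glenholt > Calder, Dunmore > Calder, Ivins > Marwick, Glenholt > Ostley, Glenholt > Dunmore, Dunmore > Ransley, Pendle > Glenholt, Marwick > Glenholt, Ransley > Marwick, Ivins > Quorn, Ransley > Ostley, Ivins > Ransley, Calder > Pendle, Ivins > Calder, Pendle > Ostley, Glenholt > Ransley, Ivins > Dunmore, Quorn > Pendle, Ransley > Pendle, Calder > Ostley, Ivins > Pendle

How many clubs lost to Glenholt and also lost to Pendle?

Glenholt beat: Calder, Ransley, Ostley, Dunmore.
Pendle beat: Ostley, Dunmore, Glenholt.
Both beat: Ostley, Dunmore — 2.

2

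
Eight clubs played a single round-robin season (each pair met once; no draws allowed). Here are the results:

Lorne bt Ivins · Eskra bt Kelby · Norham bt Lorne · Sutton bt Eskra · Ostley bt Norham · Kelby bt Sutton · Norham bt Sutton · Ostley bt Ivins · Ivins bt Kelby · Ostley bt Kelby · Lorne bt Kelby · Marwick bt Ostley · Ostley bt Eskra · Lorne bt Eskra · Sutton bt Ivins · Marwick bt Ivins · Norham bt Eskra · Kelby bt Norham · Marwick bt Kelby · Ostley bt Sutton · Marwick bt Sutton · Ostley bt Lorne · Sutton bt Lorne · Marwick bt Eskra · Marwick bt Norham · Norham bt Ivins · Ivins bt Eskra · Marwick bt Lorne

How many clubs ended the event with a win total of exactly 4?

Win totals: Ivins 2, Sutton 3, Ostley 6, Marwick 7, Lorne 3, Norham 4, Kelby 2, Eskra 1.
Exactly 4: Norham — 1 club.

1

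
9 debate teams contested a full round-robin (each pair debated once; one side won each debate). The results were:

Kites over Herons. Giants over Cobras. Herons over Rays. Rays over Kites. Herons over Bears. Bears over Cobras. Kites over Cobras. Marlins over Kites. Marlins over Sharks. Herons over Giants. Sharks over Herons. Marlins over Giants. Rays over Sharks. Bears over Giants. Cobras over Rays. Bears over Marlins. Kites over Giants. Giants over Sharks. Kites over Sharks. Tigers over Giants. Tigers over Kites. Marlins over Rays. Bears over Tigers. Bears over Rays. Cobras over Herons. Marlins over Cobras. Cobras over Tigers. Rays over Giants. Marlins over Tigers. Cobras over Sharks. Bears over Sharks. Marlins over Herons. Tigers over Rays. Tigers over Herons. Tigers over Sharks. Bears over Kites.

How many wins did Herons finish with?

Herons' results: beat Giants, Bears, Rays; lost to Kites, Cobras, Marlins, Tigers, Sharks.
That is 3 wins.

3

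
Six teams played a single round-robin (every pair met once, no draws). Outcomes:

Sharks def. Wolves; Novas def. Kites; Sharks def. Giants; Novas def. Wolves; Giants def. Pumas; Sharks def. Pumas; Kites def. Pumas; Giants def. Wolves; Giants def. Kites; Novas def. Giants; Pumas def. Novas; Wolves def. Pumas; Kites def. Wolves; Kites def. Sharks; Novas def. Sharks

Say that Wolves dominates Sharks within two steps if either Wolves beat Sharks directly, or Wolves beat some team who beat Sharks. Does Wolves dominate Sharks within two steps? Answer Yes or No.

Wolves did not beat Sharks directly.
Wolves beat Pumas, but each of them lost to Sharks. No two-step path.

No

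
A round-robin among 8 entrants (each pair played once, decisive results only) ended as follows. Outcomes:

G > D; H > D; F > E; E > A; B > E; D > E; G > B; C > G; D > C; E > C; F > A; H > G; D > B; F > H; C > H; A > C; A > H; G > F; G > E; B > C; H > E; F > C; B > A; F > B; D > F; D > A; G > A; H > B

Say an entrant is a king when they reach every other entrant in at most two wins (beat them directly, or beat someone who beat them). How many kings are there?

5

A cannot reach F in two steps.
B cannot reach D, F in two steps.
C reaches everyone (king).
D reaches everyone (king).
E cannot reach B, D, F in two steps.
F reaches everyone (king).
G reaches everyone (king).
H reaches everyone (king).
Kings: C, D, F, G, H — 5.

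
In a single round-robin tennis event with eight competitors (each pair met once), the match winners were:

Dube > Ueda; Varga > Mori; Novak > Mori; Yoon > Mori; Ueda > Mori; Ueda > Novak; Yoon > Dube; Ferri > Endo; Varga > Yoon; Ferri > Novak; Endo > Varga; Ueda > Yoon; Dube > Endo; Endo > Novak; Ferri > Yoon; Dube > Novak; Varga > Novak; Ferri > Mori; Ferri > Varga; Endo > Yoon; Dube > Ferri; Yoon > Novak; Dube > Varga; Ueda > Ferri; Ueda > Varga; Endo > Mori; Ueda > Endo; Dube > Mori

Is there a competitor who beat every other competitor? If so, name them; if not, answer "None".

Highest win total is Ueda with 6 (out of 7 possible).
Ueda lost to Dube, so no competitor went undefeated.

None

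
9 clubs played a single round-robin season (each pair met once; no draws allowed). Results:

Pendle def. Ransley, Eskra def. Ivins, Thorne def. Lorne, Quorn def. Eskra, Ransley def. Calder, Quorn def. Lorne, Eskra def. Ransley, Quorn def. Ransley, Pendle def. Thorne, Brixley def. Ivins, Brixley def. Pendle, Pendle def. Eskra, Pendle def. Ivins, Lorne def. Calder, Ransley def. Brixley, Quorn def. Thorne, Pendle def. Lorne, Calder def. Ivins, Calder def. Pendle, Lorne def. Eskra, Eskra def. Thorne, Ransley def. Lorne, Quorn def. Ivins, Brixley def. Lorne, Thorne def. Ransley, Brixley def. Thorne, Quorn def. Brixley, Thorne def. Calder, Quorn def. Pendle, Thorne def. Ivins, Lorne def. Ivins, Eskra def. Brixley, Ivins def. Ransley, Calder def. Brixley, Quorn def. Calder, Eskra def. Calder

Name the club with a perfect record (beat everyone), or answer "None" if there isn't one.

Quorn

Quorn has 8 wins out of 8 opponents — a perfect record.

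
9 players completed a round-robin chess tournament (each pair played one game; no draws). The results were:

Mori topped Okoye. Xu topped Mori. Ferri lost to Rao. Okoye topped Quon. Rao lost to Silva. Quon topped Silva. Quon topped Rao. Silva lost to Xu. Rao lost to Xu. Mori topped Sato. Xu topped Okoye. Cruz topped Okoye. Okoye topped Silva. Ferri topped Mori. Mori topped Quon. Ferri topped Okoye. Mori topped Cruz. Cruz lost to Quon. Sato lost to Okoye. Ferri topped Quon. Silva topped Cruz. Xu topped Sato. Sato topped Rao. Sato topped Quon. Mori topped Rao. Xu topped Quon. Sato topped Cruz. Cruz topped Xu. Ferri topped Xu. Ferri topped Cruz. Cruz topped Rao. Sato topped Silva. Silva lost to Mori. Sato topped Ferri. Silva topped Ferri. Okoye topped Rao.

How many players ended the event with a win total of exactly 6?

Win totals: Silva 3, Rao 1, Okoye 4, Sato 5, Mori 6, Cruz 3, Ferri 5, Xu 6, Quon 3.
Exactly 6: Mori, Xu — 2 players.

2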